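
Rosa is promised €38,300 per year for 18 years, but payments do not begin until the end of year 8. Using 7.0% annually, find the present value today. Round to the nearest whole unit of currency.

€239,922

PV at t=7 (ordinary 18-year annuity): 38300 × a(18|0.07) = 38300 × 10.059087 = 385,263.0286
PV₀ = 385,263.0286 / (1+0.07)^7 = 385,263.0286 / 1.605781 = 239,922.4516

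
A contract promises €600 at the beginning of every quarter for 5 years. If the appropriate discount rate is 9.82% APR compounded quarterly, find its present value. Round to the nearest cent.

i = 0.0982/4 = 0.02455 per quarter; n = 5·4 = 20.
Annuity factor a(20|0.02455) × (1+i) = 16.039979; PV = 600 × 16.039979 = 9,623.9875
(Beginning-of-period payments → annuity-due factor ×(1+i).)

€9,623.99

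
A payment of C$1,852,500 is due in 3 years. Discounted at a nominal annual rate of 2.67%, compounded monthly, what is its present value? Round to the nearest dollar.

C$1,710,054

With 12 periods per year: i = 0.002225, n = 36.
PV = 1,852,500 / (1 + 0.002225)^36 = 1,852,500 / 1.083299 = 1,710,054.1856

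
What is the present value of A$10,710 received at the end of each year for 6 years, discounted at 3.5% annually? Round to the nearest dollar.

PV = 10710 × [1 − (1+0.035)^(−6)] / 0.035 = 10710 × 5.328553 = 57,068.8028

A$57,069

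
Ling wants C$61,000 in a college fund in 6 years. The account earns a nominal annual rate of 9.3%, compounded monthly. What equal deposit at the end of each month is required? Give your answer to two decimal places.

C$635.91

Periodic rate i = 0.093/12 = 0.00775; n = 6 × 12 = 72 periods.
PMT = 61000 / ( [(1+0.00775)^72 − 1] / 0.00775 ) = 61000 / 95.925196 = 635.9122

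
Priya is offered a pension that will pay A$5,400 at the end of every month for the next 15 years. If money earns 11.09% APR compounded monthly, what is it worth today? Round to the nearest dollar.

i = 0.1109/12 = 0.00924167 per month; n = 15·12 = 180.
PV = 5400 × [1 − (1+0.00924167)^(−180)] / 0.00924167 = 5400 × 87.546142 = 472,749.1688

A$472,749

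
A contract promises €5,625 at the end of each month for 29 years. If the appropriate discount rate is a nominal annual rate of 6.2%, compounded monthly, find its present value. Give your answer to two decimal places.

i = 0.062/12 = 0.00516667 per month; n = 29·12 = 348.
PV = 5625 × [1 − (1+0.00516667)^(−348)] / 0.00516667 = 5625 × 161.342269 = 907,550.2627

€907,550.26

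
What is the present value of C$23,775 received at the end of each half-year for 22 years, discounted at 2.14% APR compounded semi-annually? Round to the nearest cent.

C$830,866.76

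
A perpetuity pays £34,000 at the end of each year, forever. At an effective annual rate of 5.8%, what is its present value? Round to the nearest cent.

£586,206.90

PV = PMT / i = 34000 / 0.058 = 586,206.8966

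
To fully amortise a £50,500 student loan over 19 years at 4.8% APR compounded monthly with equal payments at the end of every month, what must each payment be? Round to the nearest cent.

Periodic rate i = 0.048/12 = 0.004; n = 19 × 12 = 228 periods.
PMT = 50500 / ( [1 − (1+0.004)^(−228)] / 0.004 ) = 50500 / 149.387141 = 338.0478

£338.05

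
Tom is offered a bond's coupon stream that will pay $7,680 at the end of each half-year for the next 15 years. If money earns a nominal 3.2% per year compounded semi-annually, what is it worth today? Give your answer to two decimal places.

$181,853.31

With 2 periods per year: i = 0.016, n = 30.
PV = PMT · [1 − (1+i)^(−n)] / i = 7680 · 23.678816 = 181,853.3054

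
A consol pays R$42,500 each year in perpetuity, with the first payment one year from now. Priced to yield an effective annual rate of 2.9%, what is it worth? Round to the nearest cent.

PV = C/r = 42500/0.029 = 1,465,517.2414

R$1,465,517.24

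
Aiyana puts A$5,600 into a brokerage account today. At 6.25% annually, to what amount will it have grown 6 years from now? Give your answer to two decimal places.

A$8,056.78

FV = 5,600 × (1 + 0.0625)^6 = 8,056.7829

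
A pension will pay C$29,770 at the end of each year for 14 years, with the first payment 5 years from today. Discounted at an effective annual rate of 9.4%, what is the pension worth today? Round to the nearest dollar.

Value one period before first payment (t=4): 29770 × [1 − (1+0.094)^(−14)] / 0.094 = 29770 × 7.613965 = 226,667.7280
PV₀ = 226,667.7280 / (1+0.094)^4 = 226,667.7280 / 1.432416 = 158,241.5045

C$158,242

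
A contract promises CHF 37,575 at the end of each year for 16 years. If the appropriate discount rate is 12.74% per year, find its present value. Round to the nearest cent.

CHF 251,637.89

Annuity factor a(16|0.1274) = 6.696950; PV = 37575 × 6.696950 = 251,637.8859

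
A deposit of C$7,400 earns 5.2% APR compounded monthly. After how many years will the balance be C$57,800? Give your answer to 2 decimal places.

39.61 years

Periodic rate i = 0.052/12 = 0.00433333.
(1+i)^n = 57800/7400 = 7.81081, so n = ln 7.81081 / ln 1.00433 = 475.3752 months
= 475.3752/12 years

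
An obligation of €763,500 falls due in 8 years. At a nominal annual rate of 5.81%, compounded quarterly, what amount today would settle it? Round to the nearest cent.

€481,283.45

Periodic rate i = 0.0581/4 = 0.014525; n = 8 × 4 = 32 periods.
PV = FV·(1+i)^(−n) = 763,500 × 0.630365 = 481,283.4547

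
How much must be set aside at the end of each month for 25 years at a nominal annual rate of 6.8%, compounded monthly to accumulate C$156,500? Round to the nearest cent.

Periodic rate i = 0.068/12 = 0.00566667; n = 25 × 12 = 300 periods.
FV-annuity factor = 784.895879; PMT = 156500 / 784.895879 = 199.3895

C$199.39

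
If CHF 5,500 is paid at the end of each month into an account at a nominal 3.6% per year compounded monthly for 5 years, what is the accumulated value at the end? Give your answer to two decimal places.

CHF 360,973.81

i = 0.036/12 = 0.003 per month; n = 5·12 = 60.
Accumulation factor s(60|0.003) = 65.631601; FV = 5500 × 65.631601 = 360,973.8054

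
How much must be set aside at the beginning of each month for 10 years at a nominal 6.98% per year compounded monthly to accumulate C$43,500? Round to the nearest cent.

C$250.14

Periodic rate i = 0.0698/12 = 0.00581667; n = 10 × 12 = 120 periods.
PMT = 43500 / ( [(1+0.00581667)^120 − 1] / 0.00581667 × (1+i) ) = 43500 / 173.900105 = 250.1436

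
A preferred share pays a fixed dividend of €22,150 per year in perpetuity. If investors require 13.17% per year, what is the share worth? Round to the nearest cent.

€168,185.27

PV = C/r = 22150/0.1317 = 168,185.2696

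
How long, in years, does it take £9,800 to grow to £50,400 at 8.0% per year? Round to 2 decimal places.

21.28 years

n = ln(50400/9800) / ln(1+0.08) = ln(5.14286) / 0.076961 = 21.2784 years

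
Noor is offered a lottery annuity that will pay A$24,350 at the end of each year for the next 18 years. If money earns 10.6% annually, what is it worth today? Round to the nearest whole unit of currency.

A$192,254

PV = 24350 × [1 − (1+0.106)^(−18)] / 0.106 = 24350 × 7.895447 = 192,254.1310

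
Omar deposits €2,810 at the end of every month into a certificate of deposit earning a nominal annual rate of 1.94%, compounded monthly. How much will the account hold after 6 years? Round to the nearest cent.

€214,381.98

i = 0.0194/12 = 0.00161667 per month; n = 6·12 = 72.
FV = PMT · [(1+i)^n − 1] / i = 2810 · 76.292520 = 214,381.9814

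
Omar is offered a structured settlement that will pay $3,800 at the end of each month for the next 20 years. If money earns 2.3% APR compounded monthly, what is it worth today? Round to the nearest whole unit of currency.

$730,469

i = 0.023/12 = 0.00191667 per month; n = 20·12 = 240.
PV = 3800 × [1 − (1+0.00191667)^(−240)] / 0.00191667 = 3800 × 192.228708 = 730,469.0914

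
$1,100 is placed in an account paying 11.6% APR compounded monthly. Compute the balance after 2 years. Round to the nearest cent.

$1,385.69

With 12 periods per year: i = 0.00966667, n = 24.
FV = PV·(1+i)^n = 1,100 × 1.259715 = 1,385.6870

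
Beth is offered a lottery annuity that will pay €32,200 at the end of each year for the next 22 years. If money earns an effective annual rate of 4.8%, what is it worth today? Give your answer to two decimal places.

PV = PMT · [1 − (1+i)^(−n)] / i = 32200 · 13.406383 = 431,685.5190

€431,685.52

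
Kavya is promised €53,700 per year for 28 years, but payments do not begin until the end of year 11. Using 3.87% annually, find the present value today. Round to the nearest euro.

PV at t=10 (ordinary 28-year annuity): 53700 × a(28|0.0387) = 53700 × 16.915674 = 908,371.7125
Discount back 10 years: 908,371.7125 × (1+0.0387)^(−10) = 908,371.7125 × 0.684067 = 621,387.1746

€621,387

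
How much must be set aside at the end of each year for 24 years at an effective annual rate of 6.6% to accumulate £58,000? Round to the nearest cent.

FV-annuity factor = 55.095678; PMT = 58000 / 55.095678 = 1,052.7141

£1,052.71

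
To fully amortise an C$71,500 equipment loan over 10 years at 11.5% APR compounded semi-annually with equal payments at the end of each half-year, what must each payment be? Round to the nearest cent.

C$6,107.78

With 2 periods per year: i = 0.0575, n = 20.
Annuity-PV factor = 11.706381; PMT = 71500 / 11.706381 = 6,107.7802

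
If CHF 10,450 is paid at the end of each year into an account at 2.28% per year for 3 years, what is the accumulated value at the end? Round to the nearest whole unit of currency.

FV = 10450 × [(1+0.0228)^3 − 1] / 0.0228 = 10450 × 3.068920 = 32,070.2123

CHF 32,070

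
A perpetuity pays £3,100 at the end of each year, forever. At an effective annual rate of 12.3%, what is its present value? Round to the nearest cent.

PV = PMT / i = 3100 / 0.123 = 25,203.2520

£25,203.25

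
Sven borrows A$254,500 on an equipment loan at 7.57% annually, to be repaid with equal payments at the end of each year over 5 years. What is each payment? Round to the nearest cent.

A$63,020.43

Annuity-PV factor = 4.038373; PMT = 254500 / 4.038373 = 63,020.4348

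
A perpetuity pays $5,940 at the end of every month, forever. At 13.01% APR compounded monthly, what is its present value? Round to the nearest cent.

$547,886.24

Periodic rate i = 0.1301/12 = 0.0108417.
PV = C/r = 5940/0.0108417 = 547,886.2414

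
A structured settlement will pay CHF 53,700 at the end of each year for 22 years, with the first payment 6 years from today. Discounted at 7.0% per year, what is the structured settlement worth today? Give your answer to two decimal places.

CHF 423,505.67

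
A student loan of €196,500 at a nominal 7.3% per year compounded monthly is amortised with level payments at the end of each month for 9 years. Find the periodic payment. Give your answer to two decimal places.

€2,487.45

i = 0.073/12 = 0.00608333 per month; n = 9·12 = 108.
Annuity-PV factor = 78.996653; PMT = 196500 / 78.996653 = 2,487.4472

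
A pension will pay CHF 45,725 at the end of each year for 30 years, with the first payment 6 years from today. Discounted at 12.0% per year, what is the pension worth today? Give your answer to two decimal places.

PV at t=5 (ordinary 30-year annuity): 45725 × a(30|0.12) = 45725 × 8.055184 = 368,323.2869
PV₀ = 368,323.2869 / (1+0.12)^5 = 368,323.2869 / 1.762342 = 208,996.5246

CHF 208,996.52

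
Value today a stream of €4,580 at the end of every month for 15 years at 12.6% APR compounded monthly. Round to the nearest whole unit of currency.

€369,642

With 12 periods per year: i = 0.0105, n = 180.
Annuity factor a(180|0.0105) = 80.707832; PV = 4580 × 80.707832 = 369,641.8697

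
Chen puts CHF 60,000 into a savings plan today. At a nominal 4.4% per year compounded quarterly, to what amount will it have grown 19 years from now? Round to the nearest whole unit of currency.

CHF 137,797

i = 0.044/4 = 0.011 per quarter; n = 19·4 = 76.
FV = PV·(1+i)^n = 60,000 × 2.296613 = 137,796.7819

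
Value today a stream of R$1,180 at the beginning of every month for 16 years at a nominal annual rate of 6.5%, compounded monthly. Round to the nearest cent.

R$141,392.76

With 12 periods per year: i = 0.00541667, n = 192.
Annuity factor a(192|0.00541667) × (1+i) = 119.824372; PV = 1180 × 119.824372 = 141,392.7588
(annuity-due: payments at period start, so ×(1+i).)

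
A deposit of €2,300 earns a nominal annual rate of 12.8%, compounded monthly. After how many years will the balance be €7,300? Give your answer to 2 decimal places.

Periodic rate i = 0.128/12 = 0.0106667.
n = ln(7300/2300) / ln(1+0.0106667) = ln(3.17391) / 0.010610 = 108.8545 months
= 108.8545/12 years

9.07 years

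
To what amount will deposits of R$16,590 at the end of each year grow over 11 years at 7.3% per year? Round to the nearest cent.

FV = 16590 × [(1+0.073)^11 − 1] / 0.073 = 16590 × 16.036790 = 266,050.3488

R$266,050.35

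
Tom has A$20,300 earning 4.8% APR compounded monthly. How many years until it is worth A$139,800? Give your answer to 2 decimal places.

40.28 years

Periodic rate i = 0.048/12 = 0.004.
n = ln(139800/20300) / ln(1+0.004) = ln(6.88670) / 0.003992 = 483.3621 months
= 483.3621/12 years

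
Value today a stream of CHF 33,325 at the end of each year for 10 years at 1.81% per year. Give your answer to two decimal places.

Annuity factor a(10|0.0181) = 9.072540; PV = 33325 × 9.072540 = 302,342.3945

CHF 302,342.39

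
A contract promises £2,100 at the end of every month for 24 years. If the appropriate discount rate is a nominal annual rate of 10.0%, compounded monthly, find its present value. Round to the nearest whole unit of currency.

Periodic rate i = 0.1/12 = 0.00833333; n = 24 × 12 = 288 periods.
PV = 2100 × [1 − (1+0.00833333)^(−288)] / 0.00833333 = 2100 × 109.005045 = 228,910.5945

£228,911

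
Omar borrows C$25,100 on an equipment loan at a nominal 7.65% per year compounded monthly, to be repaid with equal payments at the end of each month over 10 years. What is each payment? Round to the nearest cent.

With 12 periods per year: i = 0.006375, n = 120.
PMT = 25100 / ( [1 − (1+0.006375)^(−120)] / 0.006375 ) = 25100 / 83.691735 = 299.9101

C$299.91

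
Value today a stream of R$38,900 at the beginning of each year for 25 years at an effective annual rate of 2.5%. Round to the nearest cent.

Annuity factor a(25|0.025) × (1+i) = 18.884986; PV = 38900 × 18.884986 = 734,625.9489
(annuity-due: payments at period start, so ×(1+i).)

R$734,625.95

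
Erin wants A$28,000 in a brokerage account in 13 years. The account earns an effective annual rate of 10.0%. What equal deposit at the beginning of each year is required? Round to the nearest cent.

FV-annuity factor × (1+i) = 26.974983; PMT = 28000 / 26.974983 = 1,037.9988

A$1,038.00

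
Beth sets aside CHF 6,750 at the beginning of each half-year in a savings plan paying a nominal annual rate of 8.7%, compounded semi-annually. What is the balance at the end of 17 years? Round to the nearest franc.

i = 0.087/2 = 0.0435 per half-year; n = 17·2 = 34.
FV = PMT · [(1+i)^n − 1] / i × (1+i) = 6750 · 78.045894 = 526,809.7816
(Beginning-of-period payments → annuity-due factor ×(1+i).)

CHF 526,810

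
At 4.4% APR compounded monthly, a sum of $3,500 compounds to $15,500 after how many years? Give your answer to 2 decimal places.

33.88 years

Periodic rate i = 0.044/12 = 0.00366667.
n = ln(15500/3500) / ln(1+0.00366667) = ln(4.42857) / 0.003660 = 406.5828 months
= 406.5828/12 years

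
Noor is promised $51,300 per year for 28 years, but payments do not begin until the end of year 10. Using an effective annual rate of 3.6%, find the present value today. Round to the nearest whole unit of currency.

$651,480

Value one period before first payment (t=9): 51300 × [1 − (1+0.036)^(−28)] / 0.036 = 51300 × 17.459093 = 895,651.4682
PV₀ = 895,651.4682 / (1+0.036)^9 = 895,651.4682 / 1.374795 = 651,480.2336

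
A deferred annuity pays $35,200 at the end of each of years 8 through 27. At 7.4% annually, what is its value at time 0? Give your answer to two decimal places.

$219,375.58

Value one period before first payment (t=7): 35200 × [1 − (1+0.074)^(−20)] / 0.074 = 35200 × 10.272486 = 361,591.5242
PV₀ = 361,591.5242 / (1+0.074)^7 = 361,591.5242 / 1.648276 = 219,375.5752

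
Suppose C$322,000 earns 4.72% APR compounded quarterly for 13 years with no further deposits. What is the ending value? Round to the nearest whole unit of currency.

With 4 periods per year: i = 0.0118, n = 52.
FV = PV·(1+i)^n = 322,000 × 1.840446 = 592,623.6452

C$592,624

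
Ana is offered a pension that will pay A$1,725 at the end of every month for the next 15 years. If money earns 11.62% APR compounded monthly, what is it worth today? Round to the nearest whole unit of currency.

A$146,705

i = 0.1162/12 = 0.00968333 per month; n = 15·12 = 180.
PV = 1725 × [1 − (1+0.00968333)^(−180)] / 0.00968333 = 1725 × 85.046322 = 146,704.9052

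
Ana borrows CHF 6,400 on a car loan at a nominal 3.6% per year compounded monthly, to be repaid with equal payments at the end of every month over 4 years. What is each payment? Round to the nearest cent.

CHF 143.36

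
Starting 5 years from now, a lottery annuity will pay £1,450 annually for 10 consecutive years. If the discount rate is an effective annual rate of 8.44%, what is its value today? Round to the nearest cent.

PV at t=4 (ordinary 10-year annuity): 1450 × a(10|0.0844) = 1450 × 6.578925 = 9,539.4420
Discount back 4 years: 9,539.4420 × (1+0.0844)^(−4) = 9,539.4420 × 0.723173 = 6,898.6631

£6,898.66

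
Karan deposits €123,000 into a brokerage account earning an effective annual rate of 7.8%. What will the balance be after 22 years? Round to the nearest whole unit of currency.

FV = 123,000 × (1 + 0.078)^22 = 641,974.6071

€641,975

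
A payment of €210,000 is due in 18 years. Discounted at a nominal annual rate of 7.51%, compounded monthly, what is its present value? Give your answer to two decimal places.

i = 0.0751/12 = 0.00625833 per month; n = 18·12 = 216.
PV = 210,000 / (1 + 0.00625833)^216 = 210,000 / 3.848131 = 54,571.9477

€54,571.95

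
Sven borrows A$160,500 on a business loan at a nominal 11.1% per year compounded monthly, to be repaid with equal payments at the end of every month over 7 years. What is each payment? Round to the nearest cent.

A$2,756.60

i = 0.111/12 = 0.00925 per month; n = 7·12 = 84.
PMT = 160500 / ( [1 − (1+0.00925)^(−84)] / 0.00925 ) = 160500 / 58.223957 = 2,756.5973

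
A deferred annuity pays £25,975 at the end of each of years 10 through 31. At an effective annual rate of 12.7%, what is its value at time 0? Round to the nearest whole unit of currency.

Value one period before first payment (t=9): 25975 × [1 − (1+0.127)^(−22)] / 0.127 = 25975 × 7.306641 = 189,789.9958
Discount back 9 years: 189,789.9958 × (1+0.127)^(−9) = 189,789.9958 × 0.340945 = 64,708.0141

£64,708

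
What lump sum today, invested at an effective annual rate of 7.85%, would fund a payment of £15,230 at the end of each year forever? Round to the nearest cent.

PV = PMT / i = 15230 / 0.0785 = 194,012.7389

£194,012.74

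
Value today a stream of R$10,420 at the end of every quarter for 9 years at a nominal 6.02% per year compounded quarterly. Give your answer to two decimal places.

R$287,984.51

Periodic rate i = 0.0602/4 = 0.01505; n = 9 × 4 = 36 periods.
PV = 10420 × [1 − (1+0.01505)^(−36)] / 0.01505 = 10420 × 27.637669 = 287,984.5101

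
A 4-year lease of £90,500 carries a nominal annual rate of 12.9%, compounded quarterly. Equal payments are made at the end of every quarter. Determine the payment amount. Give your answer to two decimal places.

With 4 periods per year: i = 0.03225, n = 16.
Annuity-PV factor = 12.347736; PMT = 90500 / 12.347736 = 7,329.2790

£7,329.28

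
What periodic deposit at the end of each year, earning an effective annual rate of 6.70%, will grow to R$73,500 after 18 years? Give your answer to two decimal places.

R$2,224.90

PMT = 73500 / ( [(1+0.067)^18 − 1] / 0.067 ) = 73500 / 33.035242 = 2,224.8967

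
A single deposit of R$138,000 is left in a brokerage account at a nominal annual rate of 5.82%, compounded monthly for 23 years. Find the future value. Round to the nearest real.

R$524,591

i = 0.0582/12 = 0.00485 per month; n = 23·12 = 276.
FV = PV·(1+i)^n = 138,000 × 3.801381 = 524,590.5418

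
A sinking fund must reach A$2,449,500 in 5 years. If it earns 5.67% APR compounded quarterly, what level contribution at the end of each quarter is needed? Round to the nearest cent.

A$106,793.64

Periodic rate i = 0.0567/4 = 0.014175; n = 5 × 4 = 20 periods.
PMT = 2.4495e+06 / ( [(1+0.014175)^20 − 1] / 0.014175 ) = 2.4495e+06 / 22.936759 = 106,793.6399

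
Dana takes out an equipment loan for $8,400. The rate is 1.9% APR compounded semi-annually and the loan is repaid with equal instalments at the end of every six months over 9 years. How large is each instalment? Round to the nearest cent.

$509.91

Periodic rate i = 0.019/2 = 0.0095; n = 9 × 2 = 18 periods.
PMT = 8400 / ( [1 − (1+0.0095)^(−18)] / 0.0095 ) = 8400 / 16.473461 = 509.9111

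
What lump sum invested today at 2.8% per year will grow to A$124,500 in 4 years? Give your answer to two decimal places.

PV = 124,500 / (1 + 0.028)^4 = 124,500 / 1.116792 = 111,479.9827

A$111,479.98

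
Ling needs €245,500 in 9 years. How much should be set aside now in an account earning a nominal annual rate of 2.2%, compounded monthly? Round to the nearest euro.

i = 0.022/12 = 0.00183333 per month; n = 9·12 = 108.
PV = FV·(1+i)^(−n) = 245,500 × 0.820519 = 201,437.3119

€201,437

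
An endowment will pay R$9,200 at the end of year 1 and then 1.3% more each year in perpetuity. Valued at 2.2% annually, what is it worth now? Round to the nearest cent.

R$1,022,222.22

PV = D₁/(r − g) = 9200/(0.022 − 0.013) = 1,022,222.2222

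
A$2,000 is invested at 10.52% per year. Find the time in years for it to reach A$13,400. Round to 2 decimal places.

(1+i)^n = 13400/2000 = 6.70000, so n = ln 6.70000 / ln 1.1052 = 19.0161 years

19.02 years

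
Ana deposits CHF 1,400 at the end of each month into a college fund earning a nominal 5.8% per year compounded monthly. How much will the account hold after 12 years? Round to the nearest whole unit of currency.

CHF 290,337

i = 0.058/12 = 0.00483333 per month; n = 12·12 = 144.
Accumulation factor s(144|0.00483333) = 207.383550; FV = 1400 × 207.383550 = 290,336.9695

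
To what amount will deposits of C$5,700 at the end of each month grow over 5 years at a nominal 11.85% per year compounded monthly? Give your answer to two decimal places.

i = 0.1185/12 = 0.009875 per month; n = 5·12 = 60.
Accumulation factor s(60|0.009875) = 81.342330; FV = 5700 × 81.342330 = 463,651.2828

C$463,651.28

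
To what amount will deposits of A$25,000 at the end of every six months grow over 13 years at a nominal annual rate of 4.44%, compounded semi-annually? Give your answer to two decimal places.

With 2 periods per year: i = 0.0222, n = 26.
Accumulation factor s(26|0.0222) = 34.677255; FV = 25000 × 34.677255 = 866,931.3646

A$866,931.36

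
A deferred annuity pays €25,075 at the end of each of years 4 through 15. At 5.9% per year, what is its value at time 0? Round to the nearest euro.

Value one period before first payment (t=3): 25075 × [1 − (1+0.059)^(−12)] / 0.059 = 25075 × 8.429999 = 211,382.2144
PV₀ = 211,382.2144 / (1+0.059)^3 = 211,382.2144 / 1.187648 = 177,983.8361

€177,984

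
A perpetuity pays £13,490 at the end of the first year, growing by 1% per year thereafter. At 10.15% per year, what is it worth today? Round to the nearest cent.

PV = D₁/(r − g) = 13490/(0.1015 − 0.01) = 147,431.6940

£147,431.69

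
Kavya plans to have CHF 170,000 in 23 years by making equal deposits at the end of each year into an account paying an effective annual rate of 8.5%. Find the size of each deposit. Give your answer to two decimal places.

CHF 2,613.23

PMT = 170000 / ( [(1+0.085)^23 − 1] / 0.085 ) = 170000 / 65.053658 = 2,613.2274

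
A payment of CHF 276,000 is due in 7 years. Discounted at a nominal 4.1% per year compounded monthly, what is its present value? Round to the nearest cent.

CHF 207,242.59

i = 0.041/12 = 0.00341667 per month; n = 7·12 = 84.
PV = 276,000 / (1 + 0.00341667)^84 = 276,000 / 1.331773 = 207,242.5908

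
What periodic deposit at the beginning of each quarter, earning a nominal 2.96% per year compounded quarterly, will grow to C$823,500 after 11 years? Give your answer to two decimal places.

With 4 periods per year: i = 0.0074, n = 44.
PMT = 823500 / ( [(1+0.0074)^44 − 1] / 0.0074 × (1+i) ) = 823500 / 52.167273 = 15,785.7591

C$15,785.76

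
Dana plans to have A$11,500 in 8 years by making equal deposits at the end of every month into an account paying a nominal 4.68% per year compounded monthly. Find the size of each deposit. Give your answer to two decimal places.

A$98.99

Periodic rate i = 0.0468/12 = 0.0039; n = 8 × 12 = 96 periods.
PMT = 11500 / ( [(1+0.0039)^96 − 1] / 0.0039 ) = 11500 / 116.169281 = 98.9935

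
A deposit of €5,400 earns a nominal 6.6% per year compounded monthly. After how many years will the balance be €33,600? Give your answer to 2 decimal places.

27.77 years

Periodic rate i = 0.066/12 = 0.0055.
(1+i)^n = 33600/5400 = 6.22222, so n = ln 6.22222 / ln 1.0055 = 333.3000 months
= 333.3000/12 years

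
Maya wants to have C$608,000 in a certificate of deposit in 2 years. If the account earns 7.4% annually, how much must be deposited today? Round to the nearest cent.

C$527,102.43

PV = 608,000 / (1 + 0.074)^2 = 608,000 / 1.153476 = 527,102.4278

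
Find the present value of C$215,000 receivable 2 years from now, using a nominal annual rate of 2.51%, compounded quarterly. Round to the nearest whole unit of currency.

C$204,506

With 4 periods per year: i = 0.006275, n = 8.
Discount factor = (1+0.006275)^(−8) = 0.951188; PV = 215,000 × 0.951188 = 204,505.5010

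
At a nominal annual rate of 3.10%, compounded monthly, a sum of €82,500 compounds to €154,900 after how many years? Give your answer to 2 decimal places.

20.35 years

Periodic rate i = 0.031/12 = 0.00258333.
(1+i)^n = 154900/82500 = 1.87758, so n = ln 1.87758 / ln 1.00258 = 244.1786 months
= 244.1786/12 years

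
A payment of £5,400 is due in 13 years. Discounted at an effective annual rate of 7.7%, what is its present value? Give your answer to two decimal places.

£2,058.68

PV = 5,400 / (1 + 0.077)^13 = 5,400 / 2.623035 = 2,058.6837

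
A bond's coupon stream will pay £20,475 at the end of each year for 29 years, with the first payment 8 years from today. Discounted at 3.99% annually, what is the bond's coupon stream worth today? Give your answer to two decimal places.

PV at t=7 (ordinary 29-year annuity): 20475 × a(29|0.0399) = 20475 × 17.003839 = 348,153.6005
Discount back 7 years: 348,153.6005 × (1+0.0399)^(−7) = 348,153.6005 × 0.760429 = 264,746.2660

£264,746.27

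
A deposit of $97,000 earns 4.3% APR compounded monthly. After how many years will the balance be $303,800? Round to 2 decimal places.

Periodic rate i = 0.043/12 = 0.00358333.
(1+i)^n = 303800/97000 = 3.13196, so n = ln 3.13196 / ln 1.00358 = 319.1729 months
= 319.1729/12 years

26.60 years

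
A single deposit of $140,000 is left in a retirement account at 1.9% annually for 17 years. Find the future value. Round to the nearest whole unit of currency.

$192,792

FV = PV·(1+i)^n = 140,000 × 1.377086 = 192,792.0689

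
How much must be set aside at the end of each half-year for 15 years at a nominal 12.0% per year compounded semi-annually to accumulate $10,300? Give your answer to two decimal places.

$130.28

With 2 periods per year: i = 0.06, n = 30.
PMT = 10300 / ( [(1+0.06)^30 − 1] / 0.06 ) = 10300 / 79.058186 = 130.2838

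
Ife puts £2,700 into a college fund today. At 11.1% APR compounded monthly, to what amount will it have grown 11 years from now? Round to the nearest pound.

£9,103

i = 0.111/12 = 0.00925 per month; n = 11·12 = 132.
FV = PV·(1+i)^n = 2,700 × 3.371600 = 9,103.3205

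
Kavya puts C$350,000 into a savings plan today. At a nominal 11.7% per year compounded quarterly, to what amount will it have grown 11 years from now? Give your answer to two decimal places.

Periodic rate i = 0.117/4 = 0.02925; n = 11 × 4 = 44 periods.
FV = PV·(1+i)^n = 350,000 × 3.555646 = 1,244,476.1383

C$1,244,476.14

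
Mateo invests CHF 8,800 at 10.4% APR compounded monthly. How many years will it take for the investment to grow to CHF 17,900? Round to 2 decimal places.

Periodic rate i = 0.104/12 = 0.00866667.
n = ln(17900/8800) / ln(1+0.00866667) = ln(2.03409) / 0.008629 = 82.2832 months
= 82.2832/12 years

6.86 years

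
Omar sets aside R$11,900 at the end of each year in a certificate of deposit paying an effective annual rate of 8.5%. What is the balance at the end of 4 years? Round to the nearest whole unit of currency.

FV = 11900 × [(1+0.085)^4 − 1] / 0.085 = 11900 × 4.539514 = 54,020.2181

R$54,020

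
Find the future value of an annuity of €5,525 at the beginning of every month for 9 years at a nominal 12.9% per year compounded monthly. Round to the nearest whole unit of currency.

€1,129,035

Periodic rate i = 0.129/12 = 0.01075; n = 9 × 12 = 108 periods.
FV = 5525 × [(1+0.01075)^108 − 1] / 0.01075 × (1+i) = 5525 × 204.350270 = 1,129,035.2421
Payments are at the start of each period, so multiply by (1+i).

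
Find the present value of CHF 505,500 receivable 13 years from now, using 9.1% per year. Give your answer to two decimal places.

Discount factor = (1+0.091)^(−13) = 0.322313; PV = 505,500 × 0.322313 = 162,929.3790

CHF 162,929.38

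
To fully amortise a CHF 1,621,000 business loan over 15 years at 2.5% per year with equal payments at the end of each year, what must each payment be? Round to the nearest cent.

CHF 130,922.43

Annuity-PV factor = 12.381378; PMT = 1.621e+06 / 12.381378 = 130,922.4253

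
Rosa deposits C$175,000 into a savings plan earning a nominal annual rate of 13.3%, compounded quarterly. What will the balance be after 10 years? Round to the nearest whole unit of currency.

C$647,522

With 4 periods per year: i = 0.03325, n = 40.
FV = 175,000 × (1 + 0.03325)^40 = 647,522.1169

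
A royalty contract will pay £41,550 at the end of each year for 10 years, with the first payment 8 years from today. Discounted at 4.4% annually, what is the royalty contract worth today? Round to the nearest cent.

PV at t=7 (ordinary 10-year annuity): 41550 × a(10|0.044) = 41550 × 7.951768 = 330,395.9439
Discount back 7 years: 330,395.9439 × (1+0.044)^(−7) = 330,395.9439 × 0.739770 = 244,416.8915

£244,416.89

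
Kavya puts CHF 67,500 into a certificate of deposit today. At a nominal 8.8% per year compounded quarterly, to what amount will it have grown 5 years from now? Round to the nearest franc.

With 4 periods per year: i = 0.022, n = 20.
FV = 67,500 × (1 + 0.022)^20 = 104,308.9776

CHF 104,309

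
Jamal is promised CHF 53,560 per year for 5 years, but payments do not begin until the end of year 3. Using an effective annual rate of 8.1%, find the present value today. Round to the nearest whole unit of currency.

CHF 182,521

PV at t=2 (ordinary 5-year annuity): 53560 × a(5|0.081) = 53560 × 3.982209 = 213,287.1065
PV₀ = 213,287.1065 / (1+0.081)^2 = 213,287.1065 / 1.168561 = 182,521.1577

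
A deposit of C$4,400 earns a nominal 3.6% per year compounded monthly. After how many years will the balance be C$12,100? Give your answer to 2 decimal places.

28.14 years

Periodic rate i = 0.036/12 = 0.003.
(1+i)^n = 12100/4400 = 2.75000, so n = ln 2.75000 / ln 1.003 = 337.7059 months
= 337.7059/12 years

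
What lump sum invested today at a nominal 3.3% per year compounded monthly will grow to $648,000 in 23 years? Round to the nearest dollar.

$303,667

i = 0.033/12 = 0.00275 per month; n = 23·12 = 276.
PV = 648,000 / (1 + 0.00275)^276 = 648,000 / 2.133915 = 303,667.2143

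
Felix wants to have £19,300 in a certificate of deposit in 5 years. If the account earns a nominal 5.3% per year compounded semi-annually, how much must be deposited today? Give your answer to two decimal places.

Periodic rate i = 0.053/2 = 0.0265; n = 5 × 2 = 10 periods.
Discount factor = (1+0.0265)^(−10) = 0.769858; PV = 19,300 × 0.769858 = 14,858.2538

£14,858.25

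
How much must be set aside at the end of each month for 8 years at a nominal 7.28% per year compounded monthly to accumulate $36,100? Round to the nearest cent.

$278.22

Periodic rate i = 0.0728/12 = 0.00606667; n = 8 × 12 = 96 periods.
PMT = 36100 / ( [(1+0.00606667)^96 − 1] / 0.00606667 ) = 36100 / 129.755399 = 278.2158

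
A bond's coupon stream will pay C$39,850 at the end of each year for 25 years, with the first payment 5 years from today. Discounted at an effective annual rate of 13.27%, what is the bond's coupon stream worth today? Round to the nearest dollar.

C$174,335

Value one period before first payment (t=4): 39850 × [1 − (1+0.1327)^(−25)] / 0.1327 = 39850 × 7.201402 = 286,975.8896
PV₀ = 286,975.8896 / (1+0.1327)^4 = 286,975.8896 / 1.646113 = 174,335.4908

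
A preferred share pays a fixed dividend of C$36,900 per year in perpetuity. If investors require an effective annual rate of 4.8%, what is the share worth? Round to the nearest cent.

C$768,750.00

PV = PMT / i = 36900 / 0.048 = 768,750.0000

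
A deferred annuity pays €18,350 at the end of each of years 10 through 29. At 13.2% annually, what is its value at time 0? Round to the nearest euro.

€41,730

PV at t=9 (ordinary 20-year annuity): 18350 × a(20|0.132) = 18350 × 6.941161 = 127,370.3095
Discount back 9 years: 127,370.3095 × (1+0.132)^(−9) = 127,370.3095 × 0.327629 = 41,730.1900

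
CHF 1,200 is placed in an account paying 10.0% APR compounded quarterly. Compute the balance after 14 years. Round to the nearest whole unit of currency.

CHF 4,783

With 4 periods per year: i = 0.025, n = 56.
FV = 1,200 × (1 + 0.025)^56 = 4,783.1908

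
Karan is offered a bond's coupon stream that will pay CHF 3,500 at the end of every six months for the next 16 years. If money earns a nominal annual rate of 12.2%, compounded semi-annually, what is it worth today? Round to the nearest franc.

CHF 48,750

Periodic rate i = 0.122/2 = 0.061; n = 16 × 2 = 32 periods.
PV = 3500 × [1 − (1+0.061)^(−32)] / 0.061 = 3500 × 13.928664 = 48,750.3248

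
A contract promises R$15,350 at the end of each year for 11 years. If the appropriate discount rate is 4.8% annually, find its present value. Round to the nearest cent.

R$128,853.37

Annuity factor a(11|0.048) = 8.394357; PV = 15350 × 8.394357 = 128,853.3747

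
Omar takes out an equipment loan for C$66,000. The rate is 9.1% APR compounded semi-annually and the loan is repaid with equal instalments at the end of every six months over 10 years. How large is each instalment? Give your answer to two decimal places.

C$5,095.83

i = 0.091/2 = 0.0455 per half-year; n = 10·2 = 20.
Annuity-PV factor = 12.951762; PMT = 66000 / 12.951762 = 5,095.8319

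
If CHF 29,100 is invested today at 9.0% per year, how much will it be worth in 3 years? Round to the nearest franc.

CHF 37,685

FV = PV·(1+i)^n = 29,100 × 1.295029 = 37,685.3439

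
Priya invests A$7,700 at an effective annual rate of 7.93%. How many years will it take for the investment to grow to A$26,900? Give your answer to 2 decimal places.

16.39 years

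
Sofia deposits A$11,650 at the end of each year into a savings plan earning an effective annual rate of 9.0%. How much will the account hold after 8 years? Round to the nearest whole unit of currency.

A$128,482

FV = 11650 × [(1+0.09)^8 − 1] / 0.09 = 11650 × 11.028474 = 128,481.7197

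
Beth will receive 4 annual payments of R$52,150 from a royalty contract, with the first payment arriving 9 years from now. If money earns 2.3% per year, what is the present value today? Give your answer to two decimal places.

PV at t=8 (ordinary 4-year annuity): 52150 × a(4|0.023) = 52150 × 3.780169 = 197,135.8291
PV₀ = 197,135.8291 / (1+0.023)^8 = 197,135.8291 / 1.199513 = 164,346.5131

R$164,346.51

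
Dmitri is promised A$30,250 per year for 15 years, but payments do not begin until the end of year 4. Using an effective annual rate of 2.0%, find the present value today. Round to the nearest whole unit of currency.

A$366,271

PV at t=3 (ordinary 15-year annuity): 30250 × a(15|0.02) = 30250 × 12.849264 = 388,690.2209
PV₀ = 388,690.2209 / (1+0.02)^3 = 388,690.2209 / 1.061208 = 366,271.4764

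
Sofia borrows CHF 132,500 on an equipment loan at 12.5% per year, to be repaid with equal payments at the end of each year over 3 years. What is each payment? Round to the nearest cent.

CHF 55,640.84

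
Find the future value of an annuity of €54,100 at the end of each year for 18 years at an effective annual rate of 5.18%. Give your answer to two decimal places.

Accumulation factor s(18|0.0518) = 28.609511; FV = 54100 × 28.609511 = 1,547,774.5548

€1,547,774.55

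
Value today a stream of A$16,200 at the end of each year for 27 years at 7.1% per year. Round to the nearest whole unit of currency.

A$192,364

PV = 16200 × [1 − (1+0.071)^(−27)] / 0.071 = 16200 × 11.874336 = 192,364.2387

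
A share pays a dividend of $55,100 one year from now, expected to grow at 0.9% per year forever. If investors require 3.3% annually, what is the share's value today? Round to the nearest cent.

$2,295,833.33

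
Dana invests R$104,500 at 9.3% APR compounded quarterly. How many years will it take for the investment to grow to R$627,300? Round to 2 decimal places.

Periodic rate i = 0.093/4 = 0.02325.
n = ln(627300/104500) / ln(1+0.02325) = ln(6.00287) / 0.022984 = 77.9782 quarters
= 77.9782/4 years

19.49 years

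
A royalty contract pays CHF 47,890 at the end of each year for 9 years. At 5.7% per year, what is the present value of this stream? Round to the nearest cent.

PV = PMT · [1 − (1+i)^(−n)] / i = 47890 · 6.891391 = 330,028.7222

CHF 330,028.72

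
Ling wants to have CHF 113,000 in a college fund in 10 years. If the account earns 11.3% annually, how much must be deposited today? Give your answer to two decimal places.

CHF 38,737.07

PV = 113,000 / (1 + 0.113)^10 = 113,000 / 2.917102 = 38,737.0728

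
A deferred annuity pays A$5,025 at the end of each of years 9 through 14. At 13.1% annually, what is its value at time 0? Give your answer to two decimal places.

A$7,482.05

Value one period before first payment (t=8): 5025 × [1 − (1+0.131)^(−6)] / 0.131 = 5025 × 3.986442 = 20,031.8731
PV₀ = 20,031.8731 / (1+0.131)^8 = 20,031.8731 / 2.677323 = 7,482.0520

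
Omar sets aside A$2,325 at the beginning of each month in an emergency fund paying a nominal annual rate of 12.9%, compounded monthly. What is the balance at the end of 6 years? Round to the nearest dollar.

A$253,468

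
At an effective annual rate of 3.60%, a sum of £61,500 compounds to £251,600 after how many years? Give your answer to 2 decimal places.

(1+i)^n = 251600/61500 = 4.09106, so n = ln 4.09106 / ln 1.036 = 39.8337 years

39.83 years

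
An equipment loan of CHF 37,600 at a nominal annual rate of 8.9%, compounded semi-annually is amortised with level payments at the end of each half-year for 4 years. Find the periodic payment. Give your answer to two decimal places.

With 2 periods per year: i = 0.0445, n = 8.
Annuity-PV factor = 6.609381; PMT = 37600 / 6.609381 = 5,688.8838

CHF 5,688.88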